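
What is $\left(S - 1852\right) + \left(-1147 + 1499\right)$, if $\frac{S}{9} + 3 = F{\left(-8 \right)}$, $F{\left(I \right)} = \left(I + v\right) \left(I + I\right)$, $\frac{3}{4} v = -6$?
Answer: $777$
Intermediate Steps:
$v = -8$ ($v = \frac{4}{3} \left(-6\right) = -8$)
$F{\left(I \right)} = 2 I \left(-8 + I\right)$ ($F{\left(I \right)} = \left(I - 8\right) \left(I + I\right) = \left(-8 + I\right) 2 I = 2 I \left(-8 + I\right)$)
$S = 2277$ ($S = -27 + 9 \cdot 2 \left(-8\right) \left(-8 - 8\right) = -27 + 9 \cdot 2 \left(-8\right) \left(-16\right) = -27 + 9 \cdot 256 = -27 + 2304 = 2277$)
$\left(S - 1852\right) + \left(-1147 + 1499\right) = \left(2277 - 1852\right) + \left(-1147 + 1499\right) = 425 + 352 = 777$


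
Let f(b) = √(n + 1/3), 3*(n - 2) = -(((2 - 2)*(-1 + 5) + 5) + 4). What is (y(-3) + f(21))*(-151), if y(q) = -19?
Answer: 2869 - 151*I*√6/3 ≈ 2869.0 - 123.29*I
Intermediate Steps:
n = -1 (n = 2 + (-(((2 - 2)*(-1 + 5) + 5) + 4))/3 = 2 + (-((0*4 + 5) + 4))/3 = 2 + (-((0 + 5) + 4))/3 = 2 + (-(5 + 4))/3 = 2 + (-1*9)/3 = 2 + (⅓)*(-9) = 2 - 3 = -1)
f(b) = I*√6/3 (f(b) = √(-1 + 1/3) = √(-1 + ⅓) = √(-⅔) = I*√6/3)
(y(-3) + f(21))*(-151) = (-19 + I*√6/3)*(-151) = 2869 - 151*I*√6/3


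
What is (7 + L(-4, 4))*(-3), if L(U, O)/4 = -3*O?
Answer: 123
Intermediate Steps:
L(U, O) = -12*O (L(U, O) = 4*(-3*O) = -12*O)
(7 + L(-4, 4))*(-3) = (7 - 12*4)*(-3) = (7 - 48)*(-3) = -41*(-3) = 123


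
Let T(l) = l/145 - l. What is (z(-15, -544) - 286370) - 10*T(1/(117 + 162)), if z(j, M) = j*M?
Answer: -250110758/899 ≈ -2.7821e+5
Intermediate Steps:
T(l) = -144*l/145 (T(l) = l*(1/145) - l = l/145 - l = -144*l/145)
z(j, M) = M*j
(z(-15, -544) - 286370) - 10*T(1/(117 + 162)) = (-544*(-15) - 286370) - (-288)/(29*(117 + 162)) = (8160 - 286370) - (-288)/(29*279) = -278210 - (-288)/(29*279) = -278210 - 10*(-16/4495) = -278210 + 32/899 = -250110758/899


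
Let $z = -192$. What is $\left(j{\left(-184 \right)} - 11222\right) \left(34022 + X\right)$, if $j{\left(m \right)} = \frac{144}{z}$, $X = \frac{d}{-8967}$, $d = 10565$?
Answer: $- \frac{1956379978817}{5124} \approx -3.8181 \cdot 10^{8}$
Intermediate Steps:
$X = - \frac{10565}{8967}$ ($X = \frac{10565}{-8967} = 10565 \left(- \frac{1}{8967}\right) = - \frac{10565}{8967} \approx -1.1782$)
$j{\left(m \right)} = - \frac{3}{4}$ ($j{\left(m \right)} = \frac{144}{-192} = 144 \left(- \frac{1}{192}\right) = - \frac{3}{4}$)
$\left(j{\left(-184 \right)} - 11222\right) \left(34022 + X\right) = \left(- \frac{3}{4} - 11222\right) \left(34022 - \frac{10565}{8967}\right) = \left(- \frac{44891}{4}\right) \frac{305064709}{8967} = - \frac{1956379978817}{5124}$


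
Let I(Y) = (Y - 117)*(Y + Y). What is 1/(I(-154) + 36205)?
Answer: 1/119673 ≈ 8.3561e-6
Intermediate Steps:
I(Y) = 2*Y*(-117 + Y) (I(Y) = (-117 + Y)*(2*Y) = 2*Y*(-117 + Y))
1/(I(-154) + 36205) = 1/(2*(-154)*(-117 - 154) + 36205) = 1/(2*(-154)*(-271) + 36205) = 1/(83468 + 36205) = 1/119673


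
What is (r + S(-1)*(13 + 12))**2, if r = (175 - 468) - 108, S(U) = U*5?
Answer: 276676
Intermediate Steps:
S(U) = 5*U
r = -401 (r = -293 - 108 = -401)
(r + S(-1)*(13 + 12))**2 = (-401 + (5*(-1))*(13 + 12))**2 = (-401 - 5*25)**2 = (-401 - 125)**2 = (-526)**2 = 276676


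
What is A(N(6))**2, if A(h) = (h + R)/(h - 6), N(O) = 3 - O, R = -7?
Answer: 100/81 ≈ 1.2346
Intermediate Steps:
A(h) = (-7 + h)/(-6 + h) (A(h) = (h - 7)/(h - 6) = (-7 + h)/(-6 + h))
A(N(6))**2 = ((-7 + (3 - 1*6))/(-6 + (3 - 1*6)))**2 = ((-7 + (3 - 6))/(-6 + (3 - 6)))**2 = ((-7 - 3)/(-6 - 3))**2 = (-10/(-9))**2 = (-1/9*(-10))**2 = (10/9)**2 = 100/81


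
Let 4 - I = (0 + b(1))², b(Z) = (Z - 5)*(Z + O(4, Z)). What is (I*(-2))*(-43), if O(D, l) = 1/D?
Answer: -1806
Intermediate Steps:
b(Z) = (-5 + Z)*(¼ + Z) (b(Z) = (Z - 5)*(Z + 1/4) = (-5 + Z)*(Z + ¼) = (-5 + Z)*(¼ + Z))
I = -21 (I = 4 - (0 + (-5/4 + 1² - 19/4*1))² = 4 - (0 + (-5/4 + 1 - 19/4))² = 4 - (0 - 5)² = 4 - 1*(-5)² = 4 - 1*25 = 4 - 25 = -21)
(I*(-2))*(-43) = -21*(-2)*(-43) = 42*(-43) = -1806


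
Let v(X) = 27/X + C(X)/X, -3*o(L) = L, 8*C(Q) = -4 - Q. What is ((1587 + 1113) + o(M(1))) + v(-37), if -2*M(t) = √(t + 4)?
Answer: 798951/296 + √5/6 ≈ 2699.5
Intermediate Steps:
C(Q) = -½ - Q/8 (C(Q) = (-4 - Q)/8 = -½ - Q/8)
M(t) = -√(4 + t)/2 (M(t) = -√(t + 4)/2 = -√(4 + t)/2)
o(L) = -L/3
v(X) = 27/X + (-½ - X/8)/X
((1587 + 1113) + o(M(1))) + v(-37) = ((1587 + 1113) - (-1)*√(4 + 1)/6) + (⅛)*(212 - 1*(-37))/(-37) = (2700 - (-1)*√5/6) + (⅛)*(-1/37)*(212 + 37) = (2700 + √5/6) + (⅛)*(-1/37)*249 = (2700 + √5/6) - 249/296 = 798951/296 + √5/6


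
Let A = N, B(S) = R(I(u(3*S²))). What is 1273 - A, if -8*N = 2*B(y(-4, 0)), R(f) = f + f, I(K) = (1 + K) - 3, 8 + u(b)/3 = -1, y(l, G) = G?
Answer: 2517/2 ≈ 1258.5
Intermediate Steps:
u(b) = -27 (u(b) = -24 + 3*(-1) = -24 - 3 = -27)
I(K) = -2 + K
R(f) = 2*f
B(S) = -58 (B(S) = 2*(-2 - 27) = 2*(-29) = -58)
N = 29/2 (N = -(-58)/4 = -⅛*(-116) = 29/2 ≈ 14.500)
A = 29/2 ≈ 14.500
1273 - A = 1273 - 1*29/2 = 1273 - 29/2 = 2517/2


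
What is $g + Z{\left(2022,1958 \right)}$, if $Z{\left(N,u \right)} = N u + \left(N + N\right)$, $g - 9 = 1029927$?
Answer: $4993056$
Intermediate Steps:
$g = 1029936$ ($g = 9 + 1029927 = 1029936$)
$Z{\left(N,u \right)} = 2 N + N u$ ($Z{\left(N,u \right)} = N u + 2 N = 2 N + N u$)
$g + Z{\left(2022,1958 \right)} = 1029936 + 2022 \left(2 + 1958\right) = 1029936 + 2022 \cdot 1960 = 1029936 + 3963120 = 4993056$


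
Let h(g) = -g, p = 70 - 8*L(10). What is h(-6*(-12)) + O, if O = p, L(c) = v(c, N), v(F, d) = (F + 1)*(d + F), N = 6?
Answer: -1410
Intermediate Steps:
v(F, d) = (1 + F)*(F + d)
L(c) = 6 + c² + 7*c (L(c) = c + 6 + c² + c*6 = c + 6 + c² + 6*c = 6 + c² + 7*c)
p = -1338 (p = 70 - 8*(6 + 10² + 7*10) = 70 - 8*(6 + 100 + 70) = 70 - 8*176 = 70 - 1408 = -1338)
O = -1338
h(-6*(-12)) + O = -(-6)*(-12) - 1338 = -1*72 - 1338 = -72 - 1338 = -1410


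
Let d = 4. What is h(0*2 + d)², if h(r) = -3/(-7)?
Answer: 9/49 ≈ 0.18367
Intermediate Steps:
h(r) = 3/7 (h(r) = -3*(-⅐) = 3/7)
h(0*2 + d)² = (3/7)² = 9/49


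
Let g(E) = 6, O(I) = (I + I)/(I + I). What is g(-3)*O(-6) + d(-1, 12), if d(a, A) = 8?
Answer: 14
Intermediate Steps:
O(I) = 1 (O(I) = (2*I)/((2*I)) = (2*I)*(1/(2*I)) = 1)
g(-3)*O(-6) + d(-1, 12) = 6*1 + 8 = 6 + 8 = 14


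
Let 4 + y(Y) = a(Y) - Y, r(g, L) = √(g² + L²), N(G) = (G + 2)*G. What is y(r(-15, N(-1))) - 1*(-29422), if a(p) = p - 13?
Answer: 29405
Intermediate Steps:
a(p) = -13 + p
N(G) = G*(2 + G) (N(G) = (2 + G)*G = G*(2 + G))
r(g, L) = √(L² + g²)
y(Y) = -17 (y(Y) = -4 + ((-13 + Y) - Y) = -4 - 13 = -17)
y(r(-15, N(-1))) - 1*(-29422) = -17 - 1*(-29422) = -17 + 29422 = 29405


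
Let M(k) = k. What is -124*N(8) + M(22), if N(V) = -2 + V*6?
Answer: -5682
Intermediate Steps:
N(V) = -2 + 6*V
-124*N(8) + M(22) = -124*(-2 + 6*8) + 22 = -124*(-2 + 48) + 22 = -124*46 + 22 = -5704 + 22 = -5682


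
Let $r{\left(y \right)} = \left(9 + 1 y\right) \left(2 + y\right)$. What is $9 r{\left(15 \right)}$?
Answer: $3672$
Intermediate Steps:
$r{\left(y \right)} = \left(2 + y\right) \left(9 + y\right)$ ($r{\left(y \right)} = \left(9 + y\right) \left(2 + y\right) = \left(2 + y\right) \left(9 + y\right)$)
$9 r{\left(15 \right)} = 9 \left(18 + 15^{2} + 11 \cdot 15\right) = 9 \left(18 + 225 + 165\right) = 9 \cdot 408 = 3672$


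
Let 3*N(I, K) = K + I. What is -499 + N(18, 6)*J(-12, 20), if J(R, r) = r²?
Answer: 2701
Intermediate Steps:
N(I, K) = I/3 + K/3 (N(I, K) = (K + I)/3 = (I + K)/3 = I/3 + K/3)
-499 + N(18, 6)*J(-12, 20) = -499 + ((⅓)*18 + (⅓)*6)*20² = -499 + (6 + 2)*400 = -499 + 8*400 = -499 + 3200 = 2701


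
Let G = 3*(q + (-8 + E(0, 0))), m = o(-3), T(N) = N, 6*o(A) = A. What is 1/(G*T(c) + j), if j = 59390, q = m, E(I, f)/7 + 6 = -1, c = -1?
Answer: 2/119125 ≈ 1.6789e-5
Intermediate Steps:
o(A) = A/6
E(I, f) = -49 (E(I, f) = -42 + 7*(-1) = -42 - 7 = -49)
m = -½ (m = (⅙)*(-3) = -½ ≈ -0.50000)
q = -½ ≈ -0.50000
G = -345/2 (G = 3*(-½ + (-8 - 49)) = 3*(-½ - 57) = 3*(-115/2) = -345/2 ≈ -172.50)
1/(G*T(c) + j) = 1/(-345/2*(-1) + 59390) = 1/(345/2 + 59390) = 1/(119125/2) = 2/119125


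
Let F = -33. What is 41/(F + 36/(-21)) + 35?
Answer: 8218/243 ≈ 33.819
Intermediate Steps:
41/(F + 36/(-21)) + 35 = 41/(-33 + 36/(-21)) + 35 = 41/(-33 + 36*(-1/21)) + 35 = 41/(-33 - 12/7) + 35 = 41/(-243/7) + 35 = -7/243*41 + 35 = -287/243 + 35 = 8218/243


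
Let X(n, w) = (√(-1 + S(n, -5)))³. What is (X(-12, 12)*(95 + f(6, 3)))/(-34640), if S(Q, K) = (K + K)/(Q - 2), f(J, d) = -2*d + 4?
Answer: 93*I*√14/848680 ≈ 0.00041002*I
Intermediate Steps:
f(J, d) = 4 - 2*d
S(Q, K) = 2*K/(-2 + Q) (S(Q, K) = (2*K)/(-2 + Q) = 2*K/(-2 + Q))
X(n, w) = (-1 - 10/(-2 + n))^(3/2) (X(n, w) = (√(-1 + 2*(-5)/(-2 + n)))³ = (√(-1 - 10/(-2 + n)))³ = (-1 - 10/(-2 + n))^(3/2))
(X(-12, 12)*(95 + f(6, 3)))/(-34640) = (((-8 - 1*(-12))/(-2 - 12))^(3/2)*(95 + (4 - 2*3)))/(-34640) = (((-8 + 12)/(-14))^(3/2)*(95 + (4 - 6)))*(-1/34640) = ((-1/14*4)^(3/2)*(95 - 2))*(-1/34640) = ((-2/7)^(3/2)*93)*(-1/34640) = (-2*I*√14/49*93)*(-1/34640) = -186*I*√14/49*(-1/34640) = 93*I*√14/848680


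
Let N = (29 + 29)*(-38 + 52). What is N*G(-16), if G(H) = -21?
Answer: -17052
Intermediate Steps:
N = 812 (N = 58*14 = 812)
N*G(-16) = 812*(-21) = -17052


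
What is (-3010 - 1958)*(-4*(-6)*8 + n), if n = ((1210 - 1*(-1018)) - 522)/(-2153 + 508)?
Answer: -1560617712/1645 ≈ -9.4870e+5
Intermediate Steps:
n = -1706/1645 (n = ((1210 + 1018) - 522)/(-1645) = (2228 - 522)*(-1/1645) = 1706*(-1/1645) = -1706/1645 ≈ -1.0371)
(-3010 - 1958)*(-4*(-6)*8 + n) = (-3010 - 1958)*(-4*(-6)*8 - 1706/1645) = -4968*(24*8 - 1706/1645) = -4968*(192 - 1706/1645) = -4968*314134/1645 = -1560617712/1645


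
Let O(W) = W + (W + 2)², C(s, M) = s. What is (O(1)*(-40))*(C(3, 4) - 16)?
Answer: 5200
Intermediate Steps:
O(W) = W + (2 + W)²
(O(1)*(-40))*(C(3, 4) - 16) = ((1 + (2 + 1)²)*(-40))*(3 - 16) = ((1 + 3²)*(-40))*(-13) = ((1 + 9)*(-40))*(-13) = (10*(-40))*(-13) = -400*(-13) = 5200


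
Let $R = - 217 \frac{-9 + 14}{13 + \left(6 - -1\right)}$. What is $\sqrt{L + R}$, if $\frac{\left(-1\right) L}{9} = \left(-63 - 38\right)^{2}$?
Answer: $\frac{i \sqrt{367453}}{2} \approx 303.09 i$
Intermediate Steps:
$L = -91809$ ($L = - 9 \left(-63 - 38\right)^{2} = - 9 \left(-101\right)^{2} = \left(-9\right) 10201 = -91809$)
$R = - \frac{217}{4}$ ($R = - 217 \frac{5}{13 + \left(6 + 1\right)} = - 217 \frac{5}{13 + 7} = - 217 \cdot \frac{5}{20} = - 217 \cdot 5 \cdot \frac{1}{20} = \left(-217\right) \frac{1}{4} = - \frac{217}{4} \approx -54.25$)
$\sqrt{L + R} = \sqrt{-91809 - \frac{217}{4}} = \sqrt{- \frac{367453}{4}} = \frac{i \sqrt{367453}}{2}$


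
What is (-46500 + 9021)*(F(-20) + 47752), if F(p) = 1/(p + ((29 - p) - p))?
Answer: -87695200671/49 ≈ -1.7897e+9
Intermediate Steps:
F(p) = 1/(29 - p) (F(p) = 1/(p + (29 - 2*p)) = 1/(29 - p))
(-46500 + 9021)*(F(-20) + 47752) = (-46500 + 9021)*(-1/(-29 - 20) + 47752) = -37479*(-1/(-49) + 47752) = -37479*(-1*(-1/49) + 47752) = -37479*(1/49 + 47752) = -37479*2339849/49 = -87695200671/49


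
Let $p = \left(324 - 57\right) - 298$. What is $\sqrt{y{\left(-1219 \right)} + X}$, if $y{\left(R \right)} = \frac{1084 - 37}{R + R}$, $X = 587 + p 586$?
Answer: $\frac{i \sqrt{104489386262}}{2438} \approx 132.59 i$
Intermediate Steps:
$p = -31$ ($p = 267 - 298 = -31$)
$X = -17579$ ($X = 587 - 18166 = -17579$)
$y{\left(R \right)} = \frac{1047}{2 R}$
$\sqrt{y{\left(-1219 \right)} + X} = \sqrt{\frac{1047}{2 \left(-1219\right)} - 17579} = \sqrt{\frac{1047}{2} \left(- \frac{1}{1219}\right) - 17579} = \sqrt{- \frac{1047}{2438} - 17579} = \sqrt{- \frac{42858649}{2438}} = \frac{i \sqrt{104489386262}}{2438}$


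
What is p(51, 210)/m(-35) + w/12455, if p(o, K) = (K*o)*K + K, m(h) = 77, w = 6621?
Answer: 4002237981/137005 ≈ 29212.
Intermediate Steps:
p(o, K) = K + o*K**2 (p(o, K) = o*K**2 + K = K + o*K**2)
p(51, 210)/m(-35) + w/12455 = (210*(1 + 210*51))/77 + 6621/12455 = (210*(1 + 10710))*(1/77) + 6621*(1/12455) = (210*10711)*(1/77) + 6621/12455 = 2249310*(1/77) + 6621/12455 = 321330/11 + 6621/12455 = 4002237981/137005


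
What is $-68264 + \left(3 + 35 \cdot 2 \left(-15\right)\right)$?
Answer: $-69311$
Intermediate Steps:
$-68264 + \left(3 + 35 \cdot 2 \left(-15\right)\right) = -68264 + \left(3 + 70 \left(-15\right)\right) = -68264 + \left(3 - 1050\right) = -68264 - 1047 = -69311$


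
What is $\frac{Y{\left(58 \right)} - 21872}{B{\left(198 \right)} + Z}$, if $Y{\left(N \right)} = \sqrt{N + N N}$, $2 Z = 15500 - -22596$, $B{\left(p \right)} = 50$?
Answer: $- \frac{10936}{9549} + \frac{\sqrt{3422}}{19098} \approx -1.1422$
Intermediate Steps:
$Z = 19048$ ($Z = \frac{15500 - -22596}{2} = \frac{15500 + 22596}{2} = \frac{1}{2} \cdot 38096 = 19048$)
$Y{\left(N \right)} = \sqrt{N + N^{2}}$
$\frac{Y{\left(58 \right)} - 21872}{B{\left(198 \right)} + Z} = \frac{\sqrt{58 \left(1 + 58\right)} - 21872}{50 + 19048} = \frac{\sqrt{58 \cdot 59} - 21872}{19098} = \left(\sqrt{3422} - 21872\right) \frac{1}{19098} = \left(-21872 + \sqrt{3422}\right) \frac{1}{19098} = - \frac{10936}{9549} + \frac{\sqrt{3422}}{19098}$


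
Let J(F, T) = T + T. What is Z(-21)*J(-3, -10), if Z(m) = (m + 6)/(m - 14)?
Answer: -60/7 ≈ -8.5714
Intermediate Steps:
Z(m) = (6 + m)/(-14 + m)
J(F, T) = 2*T
Z(-21)*J(-3, -10) = ((6 - 21)/(-14 - 21))*(2*(-10)) = (-15/(-35))*(-20) = -1/35*(-15)*(-20) = (3/7)*(-20) = -60/7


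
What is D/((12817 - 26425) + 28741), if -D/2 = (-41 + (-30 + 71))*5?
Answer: 0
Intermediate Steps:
D = 0 (D = -2*(-41 + (-30 + 71))*5 = -2*(-41 + 41)*5 = -0*5 = -2*0 = 0)
D/((12817 - 26425) + 28741) = 0/((12817 - 26425) + 28741) = 0/(-13608 + 28741) = 0/15133 = 0*(1/15133) = 0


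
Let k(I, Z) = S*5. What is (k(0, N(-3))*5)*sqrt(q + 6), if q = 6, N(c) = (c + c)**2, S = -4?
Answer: -200*sqrt(3) ≈ -346.41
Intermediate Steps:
N(c) = 4*c**2 (N(c) = (2*c)**2 = 4*c**2)
k(I, Z) = -20 (k(I, Z) = -4*5 = -20)
(k(0, N(-3))*5)*sqrt(q + 6) = (-20*5)*sqrt(6 + 6) = -200*sqrt(3)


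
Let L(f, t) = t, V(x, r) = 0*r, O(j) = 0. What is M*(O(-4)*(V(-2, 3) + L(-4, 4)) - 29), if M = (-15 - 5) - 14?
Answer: 986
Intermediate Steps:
V(x, r) = 0
M = -34 (M = -20 - 14 = -34)
M*(O(-4)*(V(-2, 3) + L(-4, 4)) - 29) = -34*(0*(0 + 4) - 29) = -34*(0*4 - 29) = -34*(0 - 29) = -34*(-29) = 986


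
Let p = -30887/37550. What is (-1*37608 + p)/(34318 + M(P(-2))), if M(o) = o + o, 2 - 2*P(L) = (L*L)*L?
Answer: -1412211287/1289016400 ≈ -1.0956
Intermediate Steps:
P(L) = 1 - L³/2 (P(L) = 1 - L*L*L/2 = 1 - L²*L/2 = 1 - L³/2)
M(o) = 2*o
p = -30887/37550 (p = -30887*1/37550 = -30887/37550 ≈ -0.82256)
(-1*37608 + p)/(34318 + M(P(-2))) = (-1*37608 - 30887/37550)/(34318 + 2*(1 - ½*(-2)³)) = (-37608 - 30887/37550)/(34318 + 2*(1 - ½*(-8))) = -1412211287/(37550*(34318 + 2*(1 + 4))) = -1412211287/(37550*(34318 + 2*5)) = -1412211287/(37550*(34318 + 10)) = -1412211287/37550/34328 = -1412211287/37550*1/34328 = -1412211287/1289016400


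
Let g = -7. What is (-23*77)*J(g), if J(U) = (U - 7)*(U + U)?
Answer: -347116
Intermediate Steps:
J(U) = 2*U*(-7 + U) (J(U) = (-7 + U)*(2*U) = 2*U*(-7 + U))
(-23*77)*J(g) = (-23*77)*(2*(-7)*(-7 - 7)) = -3542*(-7)*(-14) = -1771*196 = -347116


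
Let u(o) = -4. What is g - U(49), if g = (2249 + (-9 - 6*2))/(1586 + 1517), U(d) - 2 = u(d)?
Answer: 8434/3103 ≈ 2.7180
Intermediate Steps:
U(d) = -2 (U(d) = 2 - 4 = -2)
g = 2228/3103 (g = (2249 + (-9 - 12))/3103 = (2249 - 21)*(1/3103) = 2228*(1/3103) = 2228/3103 ≈ 0.71801)
g - U(49) = 2228/3103 - 1*(-2) = 2228/3103 + 2 = 8434/3103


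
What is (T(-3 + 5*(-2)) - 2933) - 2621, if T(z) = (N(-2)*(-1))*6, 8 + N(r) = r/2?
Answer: -5500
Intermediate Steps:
N(r) = -8 + r/2
T(z) = 54 (T(z) = ((-8 + (½)*(-2))*(-1))*6 = ((-8 - 1)*(-1))*6 = -9*(-1)*6 = 9*6 = 54)
(T(-3 + 5*(-2)) - 2933) - 2621 = (54 - 2933) - 2621 = -2879 - 2621 = -5500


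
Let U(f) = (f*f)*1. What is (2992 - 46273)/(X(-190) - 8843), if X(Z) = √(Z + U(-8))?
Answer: 382733883/78198775 + 129843*I*√14/78198775 ≈ 4.8944 + 0.0062127*I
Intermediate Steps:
U(f) = f² (U(f) = f²*1 = f²)
X(Z) = √(64 + Z) (X(Z) = √(Z + (-8)²) = √(Z + 64) = √(64 + Z))
(2992 - 46273)/(X(-190) - 8843) = (2992 - 46273)/(√(64 - 190) - 8843) = -43281/(√(-126) - 8843) = -43281/(3*I*√14 - 8843) = -43281/(-8843 + 3*I*√14)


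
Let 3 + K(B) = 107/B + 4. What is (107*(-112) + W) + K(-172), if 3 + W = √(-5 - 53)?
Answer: -2061699/172 + I*√58 ≈ -11987.0 + 7.6158*I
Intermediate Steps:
W = -3 + I*√58 (W = -3 + √(-5 - 53) = -3 + √(-58) = -3 + I*√58 ≈ -3.0 + 7.6158*I)
K(B) = 1 + 107/B (K(B) = -3 + (107/B + 4) = -3 + (4 + 107/B) = 1 + 107/B)
(107*(-112) + W) + K(-172) = (107*(-112) + (-3 + I*√58)) + (107 - 172)/(-172) = (-11984 + (-3 + I*√58)) - 1/172*(-65) = (-11987 + I*√58) + 65/172 = -2061699/172 + I*√58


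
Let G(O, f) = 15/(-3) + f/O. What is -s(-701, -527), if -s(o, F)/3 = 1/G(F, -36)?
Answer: -1581/2599 ≈ -0.60831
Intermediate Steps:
G(O, f) = -5 + f/O (G(O, f) = 15*(-1/3) + f/O = -5 + f/O)
s(o, F) = -3/(-5 - 36/F)
-s(-701, -527) = -3*(-527)/(36 + 5*(-527)) = -3*(-527)/(36 - 2635) = -3*(-527)/(-2599) = -3*(-527)*(-1)/2599 = -1*1581/2599 = -1581/2599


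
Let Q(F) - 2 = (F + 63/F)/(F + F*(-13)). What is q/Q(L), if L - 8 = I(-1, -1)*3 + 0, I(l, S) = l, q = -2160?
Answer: -10125/8 ≈ -1265.6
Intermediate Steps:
L = 5 (L = 8 + (-1*3 + 0) = 8 + (-3 + 0) = 8 - 3 = 5)
Q(F) = 2 - (F + 63/F)/(12*F) (Q(F) = 2 + (F + 63/F)/(F + F*(-13)) = 2 + (F + 63/F)/(F - 13*F) = 2 + (F + 63/F)/((-12*F)) = 2 + (F + 63/F)*(-1/(12*F)) = 2 - (F + 63/F)/(12*F))
q/Q(L) = -2160/(23/12 - 21/4/5**2) = -2160/(23/12 - 21/4*1/25) = -2160/(23/12 - 21/100) = -2160/128/75 = -2160*75/128 = -10125/8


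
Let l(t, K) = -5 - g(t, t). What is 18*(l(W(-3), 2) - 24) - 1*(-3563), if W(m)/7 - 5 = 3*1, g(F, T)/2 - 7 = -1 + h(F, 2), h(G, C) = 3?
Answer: 2717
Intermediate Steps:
g(F, T) = 18 (g(F, T) = 14 + 2*(-1 + 3) = 14 + 2*2 = 14 + 4 = 18)
W(m) = 56 (W(m) = 35 + 7*(3*1) = 35 + 7*3 = 35 + 21 = 56)
l(t, K) = -23 (l(t, K) = -5 - 1*18 = -5 - 18 = -23)
18*(l(W(-3), 2) - 24) - 1*(-3563) = 18*(-23 - 24) - 1*(-3563) = 18*(-47) + 3563 = -846 + 3563 = 2717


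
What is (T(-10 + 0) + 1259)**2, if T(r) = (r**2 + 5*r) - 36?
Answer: 1620529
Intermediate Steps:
T(r) = -36 + r**2 + 5*r
(T(-10 + 0) + 1259)**2 = ((-36 + (-10 + 0)**2 + 5*(-10 + 0)) + 1259)**2 = ((-36 + (-10)**2 + 5*(-10)) + 1259)**2 = ((-36 + 100 - 50) + 1259)**2 = (14 + 1259)**2 = 1273**2 = 1620529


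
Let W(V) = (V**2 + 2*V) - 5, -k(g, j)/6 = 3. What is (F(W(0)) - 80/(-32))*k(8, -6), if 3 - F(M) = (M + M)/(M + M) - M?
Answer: 9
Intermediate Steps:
k(g, j) = -18 (k(g, j) = -6*3 = -18)
W(V) = -5 + V**2 + 2*V
F(M) = 2 + M (F(M) = 3 - ((M + M)/(M + M) - M) = 3 - ((2*M)/((2*M)) - M) = 3 - ((2*M)*(1/(2*M)) - M) = 3 - (1 - M) = 3 + (-1 + M) = 2 + M)
(F(W(0)) - 80/(-32))*k(8, -6) = ((2 + (-5 + 0**2 + 2*0)) - 80/(-32))*(-18) = ((2 + (-5 + 0 + 0)) - 80*(-1/32))*(-18) = ((2 - 5) + 5/2)*(-18) = (-3 + 5/2)*(-18) = -1/2*(-18) = 9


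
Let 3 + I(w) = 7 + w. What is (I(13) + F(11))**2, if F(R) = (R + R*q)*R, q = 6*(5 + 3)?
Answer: 35354916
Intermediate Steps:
q = 48 (q = 6*8 = 48)
I(w) = 4 + w (I(w) = -3 + (7 + w) = 4 + w)
F(R) = 49*R**2 (F(R) = (R + R*48)*R = (R + 48*R)*R = (49*R)*R = 49*R**2)
(I(13) + F(11))**2 = ((4 + 13) + 49*11**2)**2 = (17 + 49*121)**2 = (17 + 5929)**2 = 5946**2 = 35354916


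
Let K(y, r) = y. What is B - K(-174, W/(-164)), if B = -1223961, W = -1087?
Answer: -1223787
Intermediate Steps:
B - K(-174, W/(-164)) = -1223961 - 1*(-174) = -1223961 + 174 = -1223787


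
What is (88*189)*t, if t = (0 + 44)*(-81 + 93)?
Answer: 8781696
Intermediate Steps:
t = 528 (t = 44*12 = 528)
(88*189)*t = (88*189)*528 = 16632*528 = 8781696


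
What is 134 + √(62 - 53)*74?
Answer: 356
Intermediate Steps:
134 + √(62 - 53)*74 = 134 + √9*74 = 134 + 3*74 = 134 + 222 = 356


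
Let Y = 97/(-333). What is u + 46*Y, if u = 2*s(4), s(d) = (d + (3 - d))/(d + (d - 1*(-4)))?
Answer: -8591/666 ≈ -12.899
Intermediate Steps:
s(d) = 3/(4 + 2*d) (s(d) = 3/(d + (d + 4)) = 3/(d + (4 + d)) = 3/(4 + 2*d))
Y = -97/333 (Y = 97*(-1/333) = -97/333 ≈ -0.29129)
u = 1/2 (u = 2*(3/(2*(2 + 4))) = 2*((3/2)/6) = 2*((3/2)*(1/6)) = 2*(1/4) = 1/2 ≈ 0.50000)
u + 46*Y = 1/2 + 46*(-97/333) = 1/2 - 4462/333 = -8591/666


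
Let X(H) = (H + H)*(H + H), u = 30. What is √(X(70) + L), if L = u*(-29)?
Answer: √18730 ≈ 136.86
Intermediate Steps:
X(H) = 4*H² (X(H) = (2*H)*(2*H) = 4*H²)
L = -870 (L = 30*(-29) = -870)
√(X(70) + L) = √(4*70² - 870) = √(4*4900 - 870) = √(19600 - 870) = √18730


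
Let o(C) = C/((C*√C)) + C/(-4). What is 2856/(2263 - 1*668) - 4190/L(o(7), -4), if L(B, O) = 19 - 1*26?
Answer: 6703042/11165 ≈ 600.36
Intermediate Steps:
o(C) = C^(-½) - C/4 (o(C) = C/(C^(3/2)) + C*(-¼) = C/C^(3/2) - C/4 = C^(-½) - C/4)
L(B, O) = -7 (L(B, O) = 19 - 26 = -7)
2856/(2263 - 1*668) - 4190/L(o(7), -4) = 2856/(2263 - 1*668) - 4190/(-7) = 2856/(2263 - 668) - 4190*(-⅐) = 2856/1595 + 4190/7 = 6703042/11165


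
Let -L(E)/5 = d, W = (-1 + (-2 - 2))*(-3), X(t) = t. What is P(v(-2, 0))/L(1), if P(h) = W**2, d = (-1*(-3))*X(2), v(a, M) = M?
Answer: -15/2 ≈ -7.5000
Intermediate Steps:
W = 15 (W = (-1 - 4)*(-3) = -5*(-3) = 15)
d = 6 (d = -1*(-3)*2 = 3*2 = 6)
L(E) = -30 (L(E) = -5*6 = -30)
P(h) = 225 (P(h) = 15**2 = 225)
P(v(-2, 0))/L(1) = 225/(-30) = 225*(-1/30) = -15/2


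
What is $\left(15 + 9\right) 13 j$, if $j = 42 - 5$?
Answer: $11544$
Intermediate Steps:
$j = 37$ ($j = 42 - 5 = 37$)
$\left(15 + 9\right) 13 j = \left(15 + 9\right) 13 \cdot 37 = 24 \cdot 13 \cdot 37 = 312 \cdot 37 = 11544$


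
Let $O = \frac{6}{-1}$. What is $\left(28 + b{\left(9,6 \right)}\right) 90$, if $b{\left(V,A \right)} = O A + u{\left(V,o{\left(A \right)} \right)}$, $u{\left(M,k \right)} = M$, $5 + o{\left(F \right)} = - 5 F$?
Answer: $90$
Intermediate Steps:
$o{\left(F \right)} = -5 - 5 F$
$O = -6$ ($O = 6 \left(-1\right) = -6$)
$b{\left(V,A \right)} = V - 6 A$ ($b{\left(V,A \right)} = - 6 A + V = V - 6 A$)
$\left(28 + b{\left(9,6 \right)}\right) 90 = \left(28 + \left(9 - 36\right)\right) 90 = \left(28 - 27\right) 90 = 1 \cdot 90 = 90$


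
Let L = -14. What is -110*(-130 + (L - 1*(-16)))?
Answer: 14080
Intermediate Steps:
-110*(-130 + (L - 1*(-16))) = -110*(-130 + (-14 - 1*(-16))) = -110*(-130 + (-14 + 16)) = -110*(-130 + 2) = -110*(-128) = 14080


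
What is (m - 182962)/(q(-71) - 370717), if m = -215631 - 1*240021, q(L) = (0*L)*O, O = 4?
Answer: 638614/370717 ≈ 1.7226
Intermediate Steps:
q(L) = 0 (q(L) = (0*L)*4 = 0*4 = 0)
m = -455652 (m = -215631 - 240021 = -455652)
(m - 182962)/(q(-71) - 370717) = (-455652 - 182962)/(0 - 370717) = -638614/(-370717) = -638614*(-1/370717) = 638614/370717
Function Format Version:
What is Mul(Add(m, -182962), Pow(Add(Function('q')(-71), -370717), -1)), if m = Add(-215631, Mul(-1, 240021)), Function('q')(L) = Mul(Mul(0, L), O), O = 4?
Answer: Rational(638614, 370717) ≈ 1.7226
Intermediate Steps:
Function('q')(L) = 0 (Function('q')(L) = Mul(Mul(0, L), 4) = Mul(0, 4) = 0)
m = -455652 (m = Add(-215631, -240021) = -455652)
Mul(Add(m, -182962), Pow(Add(Function('q')(-71), -370717), -1)) = Mul(Add(-455652, -182962), Pow(Add(0, -370717), -1)) = Mul(-638614, Pow(-370717, -1)) = Mul(-638614, Rational(-1, 370717)) = Rational(638614, 370717)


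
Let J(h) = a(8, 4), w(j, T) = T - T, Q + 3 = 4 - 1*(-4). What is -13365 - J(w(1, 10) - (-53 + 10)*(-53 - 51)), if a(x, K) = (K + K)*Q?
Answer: -13405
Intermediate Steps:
Q = 5 (Q = -3 + (4 - 1*(-4)) = -3 + (4 + 4) = -3 + 8 = 5)
w(j, T) = 0
a(x, K) = 10*K (a(x, K) = (K + K)*5 = (2*K)*5 = 10*K)
J(h) = 40 (J(h) = 10*4 = 40)
-13365 - J(w(1, 10) - (-53 + 10)*(-53 - 51)) = -13365 - 1*40 = -13365 - 40 = -13405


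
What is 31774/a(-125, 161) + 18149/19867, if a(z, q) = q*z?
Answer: -266005433/399823375 ≈ -0.66531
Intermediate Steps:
31774/a(-125, 161) + 18149/19867 = 31774/((161*(-125))) + 18149/19867 = 31774/(-20125) + 18149*(1/19867) = 31774*(-1/20125) + 18149/19867 = -31774/20125 + 18149/19867 = -266005433/399823375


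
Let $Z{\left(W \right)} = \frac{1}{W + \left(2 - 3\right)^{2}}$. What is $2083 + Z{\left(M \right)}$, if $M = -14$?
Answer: $\frac{27078}{13} \approx 2082.9$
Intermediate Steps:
$Z{\left(W \right)} = \frac{1}{1 + W}$ ($Z{\left(W \right)} = \frac{1}{W + \left(-1\right)^{2}} = \frac{1}{W + 1} = \frac{1}{1 + W}$)
$2083 + Z{\left(M \right)} = 2083 + \frac{1}{1 - 14} = 2083 + \frac{1}{-13} = 2083 - \frac{1}{13} = \frac{27078}{13}$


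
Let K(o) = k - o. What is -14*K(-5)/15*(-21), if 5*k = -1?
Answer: 2352/25 ≈ 94.080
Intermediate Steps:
k = -⅕ (k = (⅕)*(-1) = -⅕ ≈ -0.20000)
K(o) = -⅕ - o
-14*K(-5)/15*(-21) = -14*(-⅕ - 1*(-5))/15*(-21) = -14*(-⅕ + 5)/15*(-21) = -336/(5*15)*(-21) = -14*8/25*(-21) = -112/25*(-21) = 2352/25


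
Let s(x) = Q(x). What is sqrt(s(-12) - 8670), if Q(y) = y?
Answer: I*sqrt(8682) ≈ 93.177*I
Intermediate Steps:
s(x) = x
sqrt(s(-12) - 8670) = sqrt(-12 - 8670) = sqrt(-8682) = I*sqrt(8682)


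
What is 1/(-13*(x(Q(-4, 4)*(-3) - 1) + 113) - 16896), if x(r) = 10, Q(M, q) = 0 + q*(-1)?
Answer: -1/18495 ≈ -5.4069e-5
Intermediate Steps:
Q(M, q) = -q (Q(M, q) = 0 - q = -q)
1/(-13*(x(Q(-4, 4)*(-3) - 1) + 113) - 16896) = 1/(-13*(10 + 113) - 16896) = 1/(-13*123 - 16896) = 1/(-1599 - 16896) = 1/(-18495) = -1/18495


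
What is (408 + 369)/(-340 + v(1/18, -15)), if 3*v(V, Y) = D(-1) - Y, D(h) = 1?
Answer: -2331/1004 ≈ -2.3217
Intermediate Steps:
v(V, Y) = ⅓ - Y/3 (v(V, Y) = (1 - Y)/3 = ⅓ - Y/3)
(408 + 369)/(-340 + v(1/18, -15)) = (408 + 369)/(-340 + (⅓ - ⅓*(-15))) = 777/(-340 + (⅓ + 5)) = 777/(-340 + 16/3) = 777/(-1004/3) = 777*(-3/1004) = -2331/1004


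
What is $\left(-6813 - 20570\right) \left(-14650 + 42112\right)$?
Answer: $-751991946$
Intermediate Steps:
$\left(-6813 - 20570\right) \left(-14650 + 42112\right) = \left(-27383\right) 27462 = -751991946$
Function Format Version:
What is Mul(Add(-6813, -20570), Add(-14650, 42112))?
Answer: -751991946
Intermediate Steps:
Mul(Add(-6813, -20570), Add(-14650, 42112)) = Mul(-27383, 27462) = -751991946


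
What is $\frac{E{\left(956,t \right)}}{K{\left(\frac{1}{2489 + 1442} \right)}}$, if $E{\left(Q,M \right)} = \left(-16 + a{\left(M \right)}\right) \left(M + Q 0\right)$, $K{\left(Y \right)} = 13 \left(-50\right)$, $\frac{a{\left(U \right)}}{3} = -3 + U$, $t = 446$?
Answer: $- \frac{22523}{25} \approx -900.92$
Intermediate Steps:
$a{\left(U \right)} = -9 + 3 U$ ($a{\left(U \right)} = 3 \left(-3 + U\right) = -9 + 3 U$)
$K{\left(Y \right)} = -650$
$E{\left(Q,M \right)} = M \left(-25 + 3 M\right)$ ($E{\left(Q,M \right)} = \left(-16 + \left(-9 + 3 M\right)\right) \left(M + Q 0\right) = \left(-25 + 3 M\right) \left(M + 0\right) = \left(-25 + 3 M\right) M = M \left(-25 + 3 M\right)$)
$\frac{E{\left(956,t \right)}}{K{\left(\frac{1}{2489 + 1442} \right)}} = \frac{446 \left(-25 + 3 \cdot 446\right)}{-650} = 446 \left(-25 + 1338\right) \left(- \frac{1}{650}\right) = 446 \cdot 1313 \left(- \frac{1}{650}\right) = 585598 \left(- \frac{1}{650}\right) = - \frac{22523}{25}$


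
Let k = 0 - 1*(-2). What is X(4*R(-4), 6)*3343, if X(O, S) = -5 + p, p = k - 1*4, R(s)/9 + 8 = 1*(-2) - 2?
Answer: -23401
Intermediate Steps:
k = 2 (k = 0 + 2 = 2)
R(s) = -108 (R(s) = -72 + 9*(1*(-2) - 2) = -72 + 9*(-2 - 2) = -72 + 9*(-4) = -72 - 36 = -108)
p = -2 (p = 2 - 1*4 = 2 - 4 = -2)
X(O, S) = -7 (X(O, S) = -5 - 2 = -7)
X(4*R(-4), 6)*3343 = -7*3343 = -23401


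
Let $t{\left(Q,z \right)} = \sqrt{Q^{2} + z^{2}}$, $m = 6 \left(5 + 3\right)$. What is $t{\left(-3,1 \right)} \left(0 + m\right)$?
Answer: $48 \sqrt{10} \approx 151.79$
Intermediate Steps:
$m = 48$ ($m = 6 \cdot 8 = 48$)
$t{\left(-3,1 \right)} \left(0 + m\right) = \sqrt{\left(-3\right)^{2} + 1^{2}} \left(0 + 48\right) = \sqrt{9 + 1} \cdot 48 = \sqrt{10} \cdot 48 = 48 \sqrt{10}$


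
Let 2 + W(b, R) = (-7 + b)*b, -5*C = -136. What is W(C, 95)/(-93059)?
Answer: -13686/2326475 ≈ -0.0058827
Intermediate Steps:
C = 136/5 (C = -1/5*(-136) = 136/5 ≈ 27.200)
W(b, R) = -2 + b*(-7 + b) (W(b, R) = -2 + (-7 + b)*b = -2 + b*(-7 + b))
W(C, 95)/(-93059) = (-2 + (136/5)**2 - 7*136/5)/(-93059) = (-2 + 18496/25 - 952/5)*(-1/93059) = (13686/25)*(-1/93059) = -13686/2326475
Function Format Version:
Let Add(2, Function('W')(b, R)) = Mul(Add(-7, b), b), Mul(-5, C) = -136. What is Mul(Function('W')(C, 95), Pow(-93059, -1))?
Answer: Rational(-13686, 2326475) ≈ -0.0058827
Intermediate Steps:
C = Rational(136, 5) (C = Mul(Rational(-1, 5), -136) = Rational(136, 5) ≈ 27.200)
Function('W')(b, R) = Add(-2, Mul(b, Add(-7, b))) (Function('W')(b, R) = Add(-2, Mul(Add(-7, b), b)) = Add(-2, Mul(b, Add(-7, b))))
Mul(Function('W')(C, 95), Pow(-93059, -1)) = Mul(Add(-2, Pow(Rational(136, 5), 2), Mul(-7, Rational(136, 5))), Pow(-93059, -1)) = Mul(Add(-2, Rational(18496, 25), Rational(-952, 5)), Rational(-1, 93059)) = Mul(Rational(13686, 25), Rational(-1, 93059)) = Rational(-13686, 2326475)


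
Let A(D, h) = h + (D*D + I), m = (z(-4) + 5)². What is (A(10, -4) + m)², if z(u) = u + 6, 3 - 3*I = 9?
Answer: 20449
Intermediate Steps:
I = -2 (I = 1 - ⅓*9 = 1 - 3 = -2)
z(u) = 6 + u
m = 49 (m = ((6 - 4) + 5)² = (2 + 5)² = 7² = 49)
A(D, h) = -2 + h + D² (A(D, h) = h + (D*D - 2) = h + (D² - 2) = h + (-2 + D²) = -2 + h + D²)
(A(10, -4) + m)² = ((-2 - 4 + 10²) + 49)² = ((-2 - 4 + 100) + 49)² = (94 + 49)² = 143² = 20449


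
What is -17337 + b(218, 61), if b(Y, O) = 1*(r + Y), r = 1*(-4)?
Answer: -17123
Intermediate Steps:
r = -4
b(Y, O) = -4 + Y (b(Y, O) = 1*(-4 + Y) = -4 + Y)
-17337 + b(218, 61) = -17337 + (-4 + 218) = -17337 + 214 = -17123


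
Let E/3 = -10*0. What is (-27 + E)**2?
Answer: 729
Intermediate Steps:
E = 0 (E = 3*(-10*0) = 3*0 = 0)
(-27 + E)**2 = (-27 + 0)**2 = (-27)**2 = 729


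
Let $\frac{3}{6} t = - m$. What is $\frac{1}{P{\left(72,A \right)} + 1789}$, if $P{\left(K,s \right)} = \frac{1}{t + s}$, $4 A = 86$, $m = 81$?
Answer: $\frac{281}{502707} \approx 0.00055897$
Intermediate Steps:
$A = \frac{43}{2}$ ($A = \frac{1}{4} \cdot 86 = \frac{43}{2} \approx 21.5$)
$t = -162$ ($t = 2 \left(\left(-1\right) 81\right) = 2 \left(-81\right) = -162$)
$P{\left(K,s \right)} = \frac{1}{-162 + s}$
$\frac{1}{P{\left(72,A \right)} + 1789} = \frac{1}{\frac{1}{-162 + \frac{43}{2}} + 1789} = \frac{1}{\frac{1}{- \frac{281}{2}} + 1789} = \frac{1}{- \frac{2}{281} + 1789} = \frac{1}{\frac{502707}{281}} = \frac{281}{502707}$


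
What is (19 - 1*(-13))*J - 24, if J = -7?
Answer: -248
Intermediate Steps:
(19 - 1*(-13))*J - 24 = (19 - 1*(-13))*(-7) - 24 = (19 + 13)*(-7) - 24 = 32*(-7) - 24 = -224 - 24 = -248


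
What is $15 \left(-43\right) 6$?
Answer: $-3870$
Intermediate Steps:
$15 \left(-43\right) 6 = \left(-645\right) 6 = -3870$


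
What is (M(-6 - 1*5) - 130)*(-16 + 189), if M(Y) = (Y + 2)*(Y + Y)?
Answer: 11764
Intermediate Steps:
M(Y) = 2*Y*(2 + Y) (M(Y) = (2 + Y)*(2*Y) = 2*Y*(2 + Y))
(M(-6 - 1*5) - 130)*(-16 + 189) = (2*(-6 - 1*5)*(2 + (-6 - 1*5)) - 130)*(-16 + 189) = (2*(-6 - 5)*(2 + (-6 - 5)) - 130)*173 = (2*(-11)*(2 - 11) - 130)*173 = (2*(-11)*(-9) - 130)*173 = (198 - 130)*173 = 68*173 = 11764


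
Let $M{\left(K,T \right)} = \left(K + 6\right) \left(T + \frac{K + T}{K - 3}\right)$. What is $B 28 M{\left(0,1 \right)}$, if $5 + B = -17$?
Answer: $-2464$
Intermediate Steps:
$B = -22$ ($B = -5 - 17 = -22$)
$M{\left(K,T \right)} = \left(6 + K\right) \left(T + \frac{K + T}{-3 + K}\right)$
$B 28 M{\left(0,1 \right)} = \left(-22\right) 28 \frac{0^{2} - 12 + 6 \cdot 0 + 1 \cdot 0^{2} + 4 \cdot 0 \cdot 1}{-3 + 0} = - 616 \frac{0 - 12 + 0 + 1 \cdot 0 + 0}{-3} = - 616 \left(- \frac{0 - 12 + 0 + 0 + 0}{3}\right) = - 616 \left(\left(- \frac{1}{3}\right) \left(-12\right)\right) = \left(-616\right) 4 = -2464$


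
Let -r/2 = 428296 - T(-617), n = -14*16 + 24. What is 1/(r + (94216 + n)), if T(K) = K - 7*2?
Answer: -1/763838 ≈ -1.3092e-6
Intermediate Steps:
n = -200 (n = -224 + 24 = -200)
T(K) = -14 + K (T(K) = K - 14 = -14 + K)
r = -857854 (r = -2*(428296 - (-14 - 617)) = -2*(428296 - 1*(-631)) = -2*(428296 + 631) = -2*428927 = -857854)
1/(r + (94216 + n)) = 1/(-857854 + (94216 - 200)) = 1/(-857854 + 94016) = 1/(-763838) = -1/763838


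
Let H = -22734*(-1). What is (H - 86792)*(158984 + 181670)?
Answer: -21821613932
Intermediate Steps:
H = 22734
(H - 86792)*(158984 + 181670) = (22734 - 86792)*(158984 + 181670) = -64058*340654 = -21821613932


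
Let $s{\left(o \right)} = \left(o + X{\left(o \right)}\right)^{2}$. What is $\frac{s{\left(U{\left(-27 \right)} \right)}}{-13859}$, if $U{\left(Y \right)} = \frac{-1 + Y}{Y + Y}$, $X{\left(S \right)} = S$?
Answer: $- \frac{784}{10103211} \approx -7.7599 \cdot 10^{-5}$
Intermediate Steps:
$U{\left(Y \right)} = \frac{-1 + Y}{2 Y}$
$s{\left(o \right)} = 4 o^{2}$ ($s{\left(o \right)} = \left(o + o\right)^{2} = \left(2 o\right)^{2} = 4 o^{2}$)
$\frac{s{\left(U{\left(-27 \right)} \right)}}{-13859} = \frac{4 \left(\frac{-1 - 27}{2 \left(-27\right)}\right)^{2}}{-13859} = 4 \left(\frac{1}{2} \left(- \frac{1}{27}\right) \left(-28\right)\right)^{2} \left(- \frac{1}{13859}\right) = 4 \left(\frac{14}{27}\right)^{2} \left(- \frac{1}{13859}\right) = 4 \cdot \frac{196}{729} \left(- \frac{1}{13859}\right) = \frac{784}{729} \left(- \frac{1}{13859}\right) = - \frac{784}{10103211}$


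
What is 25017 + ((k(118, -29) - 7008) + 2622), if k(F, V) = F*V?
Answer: 17209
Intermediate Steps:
25017 + ((k(118, -29) - 7008) + 2622) = 25017 + ((118*(-29) - 7008) + 2622) = 25017 + ((-3422 - 7008) + 2622) = 25017 + (-10430 + 2622) = 25017 - 7808 = 17209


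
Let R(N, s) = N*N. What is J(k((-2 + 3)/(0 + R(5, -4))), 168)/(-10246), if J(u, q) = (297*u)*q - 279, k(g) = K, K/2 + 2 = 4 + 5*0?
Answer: -199305/10246 ≈ -19.452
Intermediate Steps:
R(N, s) = N²
K = 4 (K = -4 + 2*(4 + 5*0) = -4 + 2*(4 + 0) = -4 + 2*4 = -4 + 8 = 4)
k(g) = 4
J(u, q) = -279 + 297*q*u (J(u, q) = 297*q*u - 279 = -279 + 297*q*u)
J(k((-2 + 3)/(0 + R(5, -4))), 168)/(-10246) = (-279 + 297*168*4)/(-10246) = (-279 + 199584)*(-1/10246) = 199305*(-1/10246) = -199305/10246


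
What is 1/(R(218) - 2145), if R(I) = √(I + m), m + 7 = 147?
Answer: -2145/4600667 - √358/4600667 ≈ -0.00047035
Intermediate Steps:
m = 140 (m = -7 + 147 = 140)
R(I) = √(140 + I) (R(I) = √(I + 140) = √(140 + I))
1/(R(218) - 2145) = 1/(√(140 + 218) - 2145) = 1/(√358 - 2145) = 1/(-2145 + √358)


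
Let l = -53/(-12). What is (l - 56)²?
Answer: 383161/144 ≈ 2660.8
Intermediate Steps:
l = 53/12 (l = -53*(-1/12) = 53/12 ≈ 4.4167)
(l - 56)² = (53/12 - 56)² = (-619/12)² = 383161/144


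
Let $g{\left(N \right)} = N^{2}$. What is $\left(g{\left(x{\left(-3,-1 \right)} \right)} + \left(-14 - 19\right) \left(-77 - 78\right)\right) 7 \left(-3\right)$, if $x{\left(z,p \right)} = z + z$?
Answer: $-108171$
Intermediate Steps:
$x{\left(z,p \right)} = 2 z$
$\left(g{\left(x{\left(-3,-1 \right)} \right)} + \left(-14 - 19\right) \left(-77 - 78\right)\right) 7 \left(-3\right) = \left(\left(2 \left(-3\right)\right)^{2} + \left(-14 - 19\right) \left(-77 - 78\right)\right) 7 \left(-3\right) = \left(\left(-6\right)^{2} - -5115\right) \left(-21\right) = \left(36 + 5115\right) \left(-21\right) = 5151 \left(-21\right) = -108171$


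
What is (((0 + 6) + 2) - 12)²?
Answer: 16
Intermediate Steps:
(((0 + 6) + 2) - 12)² = ((6 + 2) - 12)² = (8 - 12)² = (-4)² = 16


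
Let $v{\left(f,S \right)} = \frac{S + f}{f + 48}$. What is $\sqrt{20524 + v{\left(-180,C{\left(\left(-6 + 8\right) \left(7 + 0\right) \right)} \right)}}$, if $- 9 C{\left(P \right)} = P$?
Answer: $\frac{\sqrt{804676818}}{198} \approx 143.27$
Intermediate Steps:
$C{\left(P \right)} = - \frac{P}{9}$
$v{\left(f,S \right)} = \frac{S + f}{48 + f}$
$\sqrt{20524 + v{\left(-180,C{\left(\left(-6 + 8\right) \left(7 + 0\right) \right)} \right)}} = \sqrt{20524 + \frac{- \frac{\left(-6 + 8\right) \left(7 + 0\right)}{9} - 180}{48 - 180}} = \sqrt{20524 + \frac{- \frac{2 \cdot 7}{9} - 180}{-132}} = \sqrt{20524 - \frac{\left(- \frac{1}{9}\right) 14 - 180}{132}} = \sqrt{20524 - \frac{- \frac{14}{9} - 180}{132}} = \sqrt{20524 - - \frac{817}{594}} = \sqrt{20524 + \frac{817}{594}} = \sqrt{\frac{12192073}{594}} = \frac{\sqrt{804676818}}{198}$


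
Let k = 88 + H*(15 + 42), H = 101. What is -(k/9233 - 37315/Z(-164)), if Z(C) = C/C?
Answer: 49217650/1319 ≈ 37314.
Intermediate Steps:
Z(C) = 1
k = 5845 (k = 88 + 101*(15 + 42) = 88 + 101*57 = 88 + 5757 = 5845)
-(k/9233 - 37315/Z(-164)) = -(5845/9233 - 37315/1) = -(5845*(1/9233) - 37315*1) = -(835/1319 - 37315) = -1*(-49217650/1319) = 49217650/1319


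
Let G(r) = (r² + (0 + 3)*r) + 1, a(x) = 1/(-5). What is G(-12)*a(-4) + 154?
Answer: 661/5 ≈ 132.20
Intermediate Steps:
a(x) = -⅕
G(r) = 1 + r² + 3*r (G(r) = (r² + 3*r) + 1 = 1 + r² + 3*r)
G(-12)*a(-4) + 154 = (1 + (-12)² + 3*(-12))*(-⅕) + 154 = (1 + 144 - 36)*(-⅕) + 154 = 109*(-⅕) + 154 = -109/5 + 154 = 661/5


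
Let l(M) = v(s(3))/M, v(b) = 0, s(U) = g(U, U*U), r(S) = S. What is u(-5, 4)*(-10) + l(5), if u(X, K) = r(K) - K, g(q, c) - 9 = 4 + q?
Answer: 0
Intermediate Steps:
g(q, c) = 13 + q (g(q, c) = 9 + (4 + q) = 13 + q)
u(X, K) = 0 (u(X, K) = K - K = 0)
s(U) = 13 + U
l(M) = 0 (l(M) = 0/M = 0)
u(-5, 4)*(-10) + l(5) = 0*(-10) + 0 = 0 + 0 = 0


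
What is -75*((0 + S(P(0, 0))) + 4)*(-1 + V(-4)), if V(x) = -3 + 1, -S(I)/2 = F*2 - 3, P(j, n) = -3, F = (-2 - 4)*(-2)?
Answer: -8550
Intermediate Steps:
F = 12 (F = -6*(-2) = 12)
S(I) = -42 (S(I) = -2*(12*2 - 3) = -2*(24 - 3) = -2*21 = -42)
V(x) = -2
-75*((0 + S(P(0, 0))) + 4)*(-1 + V(-4)) = -75*((0 - 42) + 4)*(-1 - 2) = -75*(-42 + 4)*(-3) = -(-2850)*(-3) = -75*114 = -8550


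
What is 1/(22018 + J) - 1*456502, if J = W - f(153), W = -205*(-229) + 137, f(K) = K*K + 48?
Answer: -20836120785/45643 ≈ -4.5650e+5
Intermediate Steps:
f(K) = 48 + K**2 (f(K) = K**2 + 48 = 48 + K**2)
W = 47082 (W = 46945 + 137 = 47082)
J = 23625 (J = 47082 - (48 + 153**2) = 47082 - (48 + 23409) = 47082 - 1*23457 = 47082 - 23457 = 23625)
1/(22018 + J) - 1*456502 = 1/(22018 + 23625) - 1*456502 = 1/45643 - 456502 = -20836120785/45643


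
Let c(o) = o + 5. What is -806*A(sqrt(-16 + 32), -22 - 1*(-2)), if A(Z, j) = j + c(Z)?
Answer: 8866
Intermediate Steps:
c(o) = 5 + o
A(Z, j) = 5 + Z + j (A(Z, j) = j + (5 + Z) = 5 + Z + j)
-806*A(sqrt(-16 + 32), -22 - 1*(-2)) = -806*(5 + sqrt(-16 + 32) + (-22 - 1*(-2))) = -806*(5 + sqrt(16) + (-22 + 2)) = -806*(5 + 4 - 20) = -806*(-11) = 8866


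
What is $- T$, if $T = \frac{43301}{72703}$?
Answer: $- \frac{43301}{72703} \approx -0.59559$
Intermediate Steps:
$T = \frac{43301}{72703}$ ($T = 43301 \cdot \frac{1}{72703} = \frac{43301}{72703} \approx 0.59559$)
$- T = \left(-1\right) \frac{43301}{72703} = - \frac{43301}{72703}$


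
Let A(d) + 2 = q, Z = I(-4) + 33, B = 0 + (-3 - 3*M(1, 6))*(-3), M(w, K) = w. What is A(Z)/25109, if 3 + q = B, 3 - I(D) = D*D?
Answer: 13/25109 ≈ 0.00051774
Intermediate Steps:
I(D) = 3 - D² (I(D) = 3 - D*D = 3 - D²)
B = 18 (B = 0 + (-3 - 3*1)*(-3) = 0 + (-3 - 3)*(-3) = 0 - 6*(-3) = 0 + 18 = 18)
q = 15 (q = -3 + 18 = 15)
Z = 20 (Z = (3 - 1*(-4)²) + 33 = (3 - 1*16) + 33 = (3 - 16) + 33 = -13 + 33 = 20)
A(d) = 13 (A(d) = -2 + 15 = 13)
A(Z)/25109 = 13/25109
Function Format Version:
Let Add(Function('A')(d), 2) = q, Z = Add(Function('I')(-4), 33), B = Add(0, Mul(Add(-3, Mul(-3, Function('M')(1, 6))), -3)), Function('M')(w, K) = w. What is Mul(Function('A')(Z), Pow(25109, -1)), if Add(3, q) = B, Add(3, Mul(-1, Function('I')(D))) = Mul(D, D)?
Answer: Rational(13, 25109) ≈ 0.00051774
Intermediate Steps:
Function('I')(D) = Add(3, Mul(-1, Pow(D, 2))) (Function('I')(D) = Add(3, Mul(-1, Mul(D, D))) = Add(3, Mul(-1, Pow(D, 2))))
B = 18 (B = Add(0, Mul(Add(-3, Mul(-3, 1)), -3)) = Add(0, Mul(Add(-3, -3), -3)) = Add(0, Mul(-6, -3)) = Add(0, 18) = 18)
q = 15 (q = Add(-3, 18) = 15)
Z = 20 (Z = Add(Add(3, Mul(-1, Pow(-4, 2))), 33) = Add(Add(3, Mul(-1, 16)), 33) = Add(Add(3, -16), 33) = Add(-13, 33) = 20)
Function('A')(d) = 13 (Function('A')(d) = Add(-2, 15) = 13)
Mul(Function('A')(Z), Pow(25109, -1)) = Mul(13, Pow(25109, -1)) = Mul(13, Rational(1, 25109)) = Rational(13, 25109)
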